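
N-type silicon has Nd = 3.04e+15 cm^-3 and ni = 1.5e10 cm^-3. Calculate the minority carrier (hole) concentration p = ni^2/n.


Step 1: Since Nd >> ni, n ≈ Nd = 3.04e+15 cm^-3
Step 2: p = ni^2 / n = (1.5e10)^2 / 3.04e+15
Step 3: p = 2.25e20 / 3.04e+15 = 7.40e+04 cm^-3

7.40e+04


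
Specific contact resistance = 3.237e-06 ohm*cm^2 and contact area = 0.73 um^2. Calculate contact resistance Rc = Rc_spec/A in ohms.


Step 1: Convert area to cm^2: 0.73 um^2 = 7.3000e-09 cm^2
Step 2: Rc = Rc_spec / A = 3.237e-06 / 7.3000e-09
Step 3: Rc = 4.43e+02 ohms

4.43e+02


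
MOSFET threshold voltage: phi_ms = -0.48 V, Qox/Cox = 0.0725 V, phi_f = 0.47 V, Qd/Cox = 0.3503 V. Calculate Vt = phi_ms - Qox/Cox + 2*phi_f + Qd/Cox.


Step 1: Vt = phi_ms - Qox/Cox + 2*phi_f + Qd/Cox
Step 2: Vt = -0.48 - 0.0725 + 2*0.47 + 0.3503
Step 3: Vt = -0.48 - 0.0725 + 0.94 + 0.3503
Step 4: Vt = 0.7378 V

0.7378


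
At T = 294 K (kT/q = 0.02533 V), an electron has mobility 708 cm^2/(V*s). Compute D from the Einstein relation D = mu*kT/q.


Step 1: D = mu * (kT/q)
Step 2: D = 708 * 0.02533
Step 3: D = 17.93 cm^2/s

17.93


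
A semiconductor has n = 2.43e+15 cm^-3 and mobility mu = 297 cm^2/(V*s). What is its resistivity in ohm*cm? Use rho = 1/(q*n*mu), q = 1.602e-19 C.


Step 1: sigma = q * n * mu = 1.602e-19 * 2.43e+15 * 297 = 1.15618e-01 S/cm
Step 2: rho = 1 / sigma = 1 / 1.15618e-01 = 8.649 ohm*cm

8.649


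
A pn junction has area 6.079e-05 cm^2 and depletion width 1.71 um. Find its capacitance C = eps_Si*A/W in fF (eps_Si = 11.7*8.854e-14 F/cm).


Step 1: eps_Si = 11.7 * 8.854e-14 = 1.035918e-12 F/cm
Step 2: W in cm = 1.71 * 1e-4 = 1.71e-04 cm
Step 3: C = 1.035918e-12 * 6.079e-05 / 1.71e-04 = 3.682658e-13 F
Step 4: C = 368.27 fF

368.27


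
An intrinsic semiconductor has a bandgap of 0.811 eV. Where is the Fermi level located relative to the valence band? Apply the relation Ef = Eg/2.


Step 1: For an intrinsic semiconductor, the Fermi level sits at midgap.
Step 2: Ef = Eg / 2 = 0.811 / 2 = 0.4055 eV

0.4055


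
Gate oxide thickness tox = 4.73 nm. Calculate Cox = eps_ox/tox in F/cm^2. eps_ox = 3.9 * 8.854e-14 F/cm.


Step 1: eps_ox = 3.9 * 8.854e-14 = 3.45306e-13 F/cm
Step 2: tox in cm = 4.73 nm * 1e-7 = 4.7300e-07 cm
Step 3: Cox = 3.45306e-13 / 4.7300e-07 = 7.30e-07 F/cm^2

7.30e-07


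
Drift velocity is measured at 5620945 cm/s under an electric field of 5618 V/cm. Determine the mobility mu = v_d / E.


Step 1: mu = v_d / E
Step 2: mu = 5620945 / 5618
Step 3: mu = 1000.52 cm^2/(V*s)

1000.52


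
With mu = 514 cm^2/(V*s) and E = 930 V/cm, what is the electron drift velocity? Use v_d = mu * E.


Step 1: v_d = mu * E
Step 2: v_d = 514 * 930 = 478020
Step 3: v_d = 4.78e+05 cm/s

4.78e+05


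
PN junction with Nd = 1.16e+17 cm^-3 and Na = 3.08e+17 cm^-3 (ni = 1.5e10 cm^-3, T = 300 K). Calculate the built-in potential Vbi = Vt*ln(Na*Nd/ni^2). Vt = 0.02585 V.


Step 1: Compute Na*Nd/ni^2 = 3.08e+17 * 1.16e+17 / (1.5e10)^2 = 1.5879e+14
Step 2: ln(1.5879e+14) = 32.6986
Step 3: Vbi = 0.02585 * 32.6986 = 0.845 V

0.845


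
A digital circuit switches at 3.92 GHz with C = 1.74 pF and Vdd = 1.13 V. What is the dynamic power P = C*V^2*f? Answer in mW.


Step 1: V^2 = 1.13^2 = 1.2769 V^2
Step 2: P = C*V^2*f = 1.74e-12 F * 1.2769 * 3.92e9 Hz
Step 3: P = 8.70947952e-03 W
Step 4: P = 8.709 mW

8.709


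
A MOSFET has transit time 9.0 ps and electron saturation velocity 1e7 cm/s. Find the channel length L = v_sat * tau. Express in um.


Step 1: tau in seconds = 9.0 ps * 1e-12 = 9.0000e-12 s
Step 2: L = v_sat * tau = 1e7 * 9.0000e-12 = 9.0000e-05 cm
Step 3: L in um = 9.0000e-05 * 1e4 = 0.9 um

0.9


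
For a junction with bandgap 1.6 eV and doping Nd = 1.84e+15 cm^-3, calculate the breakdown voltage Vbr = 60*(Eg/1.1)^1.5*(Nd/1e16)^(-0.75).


Step 1: Eg/1.1 = 1.6/1.1 = 1.454545
Step 2: (Eg/1.1)^1.5 = 1.454545^1.5 = 1.754247
Step 3: (Nd/1e16)^(-0.75) = (0.184)^(-0.75) = 3.559481
Step 4: Vbr = 60 * 1.754247 * 3.559481 = 374.7 V

374.7


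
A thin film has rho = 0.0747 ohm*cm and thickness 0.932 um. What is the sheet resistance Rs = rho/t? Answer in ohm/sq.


Step 1: Convert thickness to cm: t = 0.932 um = 9.3200e-05 cm
Step 2: Rs = rho / t = 0.0747 / 9.3200e-05
Step 3: Rs = 801.5 ohm/sq

801.5


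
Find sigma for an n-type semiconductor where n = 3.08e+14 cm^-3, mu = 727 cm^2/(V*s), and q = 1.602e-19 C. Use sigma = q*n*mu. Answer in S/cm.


Step 1: sigma = q * n * mu
Step 2: sigma = 1.602e-19 * 3.08e+14 * 727
Step 3: sigma = 3.587e-02 S/cm

3.587e-02


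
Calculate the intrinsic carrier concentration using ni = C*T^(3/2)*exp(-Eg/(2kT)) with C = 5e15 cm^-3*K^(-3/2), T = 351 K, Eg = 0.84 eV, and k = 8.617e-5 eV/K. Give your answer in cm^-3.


Step 1: Compute kT = 8.617e-5 * 351 = 0.03024567 eV
Step 2: Exponent = -Eg/(2kT) = -0.84/(2*0.03024567) = -13.88629
Step 3: T^(3/2) = 351^1.5 = 6575.98
Step 4: ni = 5e15 * 6575.98 * exp(-13.88629) = 3.06e+13 cm^-3

3.06e+13


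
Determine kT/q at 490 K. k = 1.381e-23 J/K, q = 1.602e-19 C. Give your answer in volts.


Step 1: kT = 1.381e-23 * 490 = 6.7669e-21 J
Step 2: Vt = kT/q = 6.7669e-21 / 1.602e-19
Step 3: Vt = 0.04224 V

0.04224


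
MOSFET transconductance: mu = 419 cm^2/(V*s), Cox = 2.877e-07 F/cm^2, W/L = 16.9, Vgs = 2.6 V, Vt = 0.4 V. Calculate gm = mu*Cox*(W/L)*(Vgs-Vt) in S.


Step 1: Vov = Vgs - Vt = 2.6 - 0.4 = 2.2 V
Step 2: gm = mu * Cox * (W/L) * Vov
Step 3: gm = 419 * 2.877e-07 * 16.9 * 2.2 = 4.48e-03 S

4.48e-03


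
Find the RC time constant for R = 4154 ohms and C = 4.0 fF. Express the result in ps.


Step 1: tau = R * C
Step 2: tau = 4154 * 4.0 fF = 4154 * 4.0e-15 F
Step 3: tau = 1.6616e-11 s = 16.616 ps

16.616


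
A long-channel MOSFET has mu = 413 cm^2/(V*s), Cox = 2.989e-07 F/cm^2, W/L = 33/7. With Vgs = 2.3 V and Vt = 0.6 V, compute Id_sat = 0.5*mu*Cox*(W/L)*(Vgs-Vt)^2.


Step 1: Overdrive voltage Vov = Vgs - Vt = 2.3 - 0.6 = 1.7 V
Step 2: W/L = 33/7 = 4.71429
Step 3: Id = 0.5 * 413 * 2.989e-07 * 4.71429 * 1.7^2
Step 4: Id = 8.41e-04 A

8.41e-04


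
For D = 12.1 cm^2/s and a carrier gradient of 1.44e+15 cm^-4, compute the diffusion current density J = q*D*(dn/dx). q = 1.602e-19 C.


Step 1: J = q * D * (dn/dx)
Step 2: J = 1.602e-19 * 12.1 * 1.44e+15
Step 3: J = 2.79e-03 A/cm^2

2.79e-03


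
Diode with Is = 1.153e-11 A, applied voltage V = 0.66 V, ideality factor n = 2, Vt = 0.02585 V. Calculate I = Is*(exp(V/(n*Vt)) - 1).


Step 1: V/(n*Vt) = 0.66/(2*0.02585) = 12.7660
Step 2: exp(12.7660) = 3.5011e+05
Step 3: I = 1.153e-11 * (3.5011e+05 - 1) = 4.04e-06 A

4.04e-06


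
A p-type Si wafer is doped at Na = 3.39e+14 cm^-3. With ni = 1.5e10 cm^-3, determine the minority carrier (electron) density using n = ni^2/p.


Step 1: Majority hole concentration p ≈ Na = 3.39e+14 cm^-3
Step 2: n = ni^2 / Na = (1.5e10)^2 / 3.39e+14
Step 3: n = 6.64e+05 cm^-3

6.64e+05


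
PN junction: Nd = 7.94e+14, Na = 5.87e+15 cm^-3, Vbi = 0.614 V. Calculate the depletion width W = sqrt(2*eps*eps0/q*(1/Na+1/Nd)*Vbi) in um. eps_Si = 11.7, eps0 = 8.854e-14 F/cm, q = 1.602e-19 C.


Step 1: 1/Na + 1/Nd = 1/5.87e+15 + 1/7.94e+14 = 1.42980e-15
Step 2: 2*eps*eps0/q = 2*11.7*8.854e-14/1.602e-19 = 1.293281e+07
Step 3: W^2 = 1.293281e+07 * 1.42980e-15 * 0.614 = 1.13537e-08
Step 4: W = sqrt(1.13537e-08) = 1.066e-04 cm = 1.066 um

1.066


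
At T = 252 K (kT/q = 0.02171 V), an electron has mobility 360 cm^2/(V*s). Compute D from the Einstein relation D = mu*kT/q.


Step 1: D = mu * (kT/q)
Step 2: D = 360 * 0.02171
Step 3: D = 7.82 cm^2/s

7.82


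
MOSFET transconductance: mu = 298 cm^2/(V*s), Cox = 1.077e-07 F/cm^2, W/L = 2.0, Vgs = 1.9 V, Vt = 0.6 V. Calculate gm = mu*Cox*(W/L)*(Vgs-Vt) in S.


Step 1: Vov = Vgs - Vt = 1.9 - 0.6 = 1.3 V
Step 2: gm = mu * Cox * (W/L) * Vov
Step 3: gm = 298 * 1.077e-07 * 2.0 * 1.3 = 8.34e-05 S

8.34e-05


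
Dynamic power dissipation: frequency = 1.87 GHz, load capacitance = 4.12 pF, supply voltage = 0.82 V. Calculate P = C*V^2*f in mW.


Step 1: V^2 = 0.82^2 = 0.6724 V^2
Step 2: P = C*V^2*f = 4.12e-12 F * 0.6724 * 1.87e9 Hz
Step 3: P = 5.18043856e-03 W
Step 4: P = 5.18 mW

5.18


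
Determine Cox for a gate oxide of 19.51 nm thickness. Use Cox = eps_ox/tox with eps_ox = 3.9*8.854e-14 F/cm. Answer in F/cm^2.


Step 1: eps_ox = 3.9 * 8.854e-14 = 3.45306e-13 F/cm
Step 2: tox in cm = 19.51 nm * 1e-7 = 1.9510e-06 cm
Step 3: Cox = 3.45306e-13 / 1.9510e-06 = 1.77e-07 F/cm^2

1.77e-07


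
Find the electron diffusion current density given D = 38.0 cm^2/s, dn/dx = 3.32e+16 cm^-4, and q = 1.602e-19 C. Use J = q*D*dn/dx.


Step 1: J = q * D * (dn/dx)
Step 2: J = 1.602e-19 * 38.0 * 3.32e+16
Step 3: J = 2.02e-01 A/cm^2

2.02e-01


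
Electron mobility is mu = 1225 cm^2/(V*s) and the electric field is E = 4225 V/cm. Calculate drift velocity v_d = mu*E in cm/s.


Step 1: v_d = mu * E
Step 2: v_d = 1225 * 4225 = 5175625
Step 3: v_d = 5.18e+06 cm/s

5.18e+06


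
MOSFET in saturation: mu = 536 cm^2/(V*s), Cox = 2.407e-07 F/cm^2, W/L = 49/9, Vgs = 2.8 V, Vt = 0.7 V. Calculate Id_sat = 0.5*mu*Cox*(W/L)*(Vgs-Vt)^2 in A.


Step 1: Overdrive voltage Vov = Vgs - Vt = 2.8 - 0.7 = 2.1 V
Step 2: W/L = 49/9 = 5.44444
Step 3: Id = 0.5 * 536 * 2.407e-07 * 5.44444 * 2.1^2
Step 4: Id = 1.55e-03 A

1.55e-03


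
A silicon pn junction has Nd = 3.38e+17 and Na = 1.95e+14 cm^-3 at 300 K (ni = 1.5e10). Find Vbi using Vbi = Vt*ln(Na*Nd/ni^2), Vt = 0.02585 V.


Step 1: Compute Na*Nd/ni^2 = 1.95e+14 * 3.38e+17 / (1.5e10)^2 = 2.9293e+11
Step 2: ln(2.9293e+11) = 26.4032
Step 3: Vbi = 0.02585 * 26.4032 = 0.683 V

0.683


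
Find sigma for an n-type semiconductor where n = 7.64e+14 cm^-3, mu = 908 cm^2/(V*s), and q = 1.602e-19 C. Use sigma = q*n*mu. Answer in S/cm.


Step 1: sigma = q * n * mu
Step 2: sigma = 1.602e-19 * 7.64e+14 * 908
Step 3: sigma = 1.111e-01 S/cm

1.111e-01


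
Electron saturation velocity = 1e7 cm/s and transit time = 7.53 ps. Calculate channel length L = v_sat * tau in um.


Step 1: tau in seconds = 7.53 ps * 1e-12 = 7.5300e-12 s
Step 2: L = v_sat * tau = 1e7 * 7.5300e-12 = 7.5300e-05 cm
Step 3: L in um = 7.5300e-05 * 1e4 = 0.753 um

0.753


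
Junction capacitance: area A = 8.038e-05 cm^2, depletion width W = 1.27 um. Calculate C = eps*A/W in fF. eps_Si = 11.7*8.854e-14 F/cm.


Step 1: eps_Si = 11.7 * 8.854e-14 = 1.035918e-12 F/cm
Step 2: W in cm = 1.27 * 1e-4 = 1.27e-04 cm
Step 3: C = 1.035918e-12 * 8.038e-05 / 1.27e-04 = 6.556464e-13 F
Step 4: C = 655.65 fF

655.65


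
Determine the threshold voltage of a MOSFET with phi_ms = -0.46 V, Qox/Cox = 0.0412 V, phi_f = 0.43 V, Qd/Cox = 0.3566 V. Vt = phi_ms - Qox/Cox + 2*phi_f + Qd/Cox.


Step 1: Vt = phi_ms - Qox/Cox + 2*phi_f + Qd/Cox
Step 2: Vt = -0.46 - 0.0412 + 2*0.43 + 0.3566
Step 3: Vt = -0.46 - 0.0412 + 0.86 + 0.3566
Step 4: Vt = 0.7154 V

0.7154


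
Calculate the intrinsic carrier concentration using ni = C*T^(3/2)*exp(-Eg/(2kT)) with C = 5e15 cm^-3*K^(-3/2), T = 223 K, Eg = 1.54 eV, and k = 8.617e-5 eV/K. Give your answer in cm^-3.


Step 1: Compute kT = 8.617e-5 * 223 = 0.01921591 eV
Step 2: Exponent = -Eg/(2kT) = -1.54/(2*0.01921591) = -40.07096
Step 3: T^(3/2) = 223^1.5 = 3330.10
Step 4: ni = 5e15 * 3330.10 * exp(-40.07096) = 6.59e+01 cm^-3

6.59e+01


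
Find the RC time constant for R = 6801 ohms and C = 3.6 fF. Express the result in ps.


Step 1: tau = R * C
Step 2: tau = 6801 * 3.6 fF = 6801 * 3.6e-15 F
Step 3: tau = 2.44836e-11 s = 24.4836 ps

24.4836


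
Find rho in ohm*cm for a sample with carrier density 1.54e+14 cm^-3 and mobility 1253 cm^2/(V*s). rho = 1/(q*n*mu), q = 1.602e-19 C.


Step 1: sigma = q * n * mu = 1.602e-19 * 1.54e+14 * 1253 = 3.09125e-02 S/cm
Step 2: rho = 1 / sigma = 1 / 3.09125e-02 = 32.35 ohm*cm

32.35


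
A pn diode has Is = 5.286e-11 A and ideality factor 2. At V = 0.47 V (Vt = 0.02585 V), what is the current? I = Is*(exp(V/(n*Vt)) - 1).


Step 1: V/(n*Vt) = 0.47/(2*0.02585) = 9.0909
Step 2: exp(9.0909) = 8.8742e+03
Step 3: I = 5.286e-11 * (8.8742e+03 - 1) = 4.69e-07 A

4.69e-07


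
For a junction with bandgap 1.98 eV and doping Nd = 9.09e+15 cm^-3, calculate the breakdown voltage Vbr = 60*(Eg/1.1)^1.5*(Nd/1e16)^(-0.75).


Step 1: Eg/1.1 = 1.98/1.1 = 1.800000
Step 2: (Eg/1.1)^1.5 = 1.800000^1.5 = 2.414953
Step 3: (Nd/1e16)^(-0.75) = (0.909)^(-0.75) = 1.074180
Step 4: Vbr = 60 * 2.414953 * 1.074180 = 155.6 V

155.6


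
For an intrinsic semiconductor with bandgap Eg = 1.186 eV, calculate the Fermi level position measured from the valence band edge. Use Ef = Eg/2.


Step 1: For an intrinsic semiconductor, the Fermi level sits at midgap.
Step 2: Ef = Eg / 2 = 1.186 / 2 = 0.593 eV

0.593


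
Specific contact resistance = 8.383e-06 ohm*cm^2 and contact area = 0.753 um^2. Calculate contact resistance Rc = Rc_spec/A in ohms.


Step 1: Convert area to cm^2: 0.753 um^2 = 7.5300e-09 cm^2
Step 2: Rc = Rc_spec / A = 8.383e-06 / 7.5300e-09
Step 3: Rc = 1.11e+03 ohms

1.11e+03


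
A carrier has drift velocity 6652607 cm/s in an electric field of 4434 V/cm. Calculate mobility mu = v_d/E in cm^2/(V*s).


Step 1: mu = v_d / E
Step 2: mu = 6652607 / 4434
Step 3: mu = 1500.36 cm^2/(V*s)

1500.36


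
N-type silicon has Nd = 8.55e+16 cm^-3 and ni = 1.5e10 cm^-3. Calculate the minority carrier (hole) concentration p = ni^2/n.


Step 1: Since Nd >> ni, n ≈ Nd = 8.55e+16 cm^-3
Step 2: p = ni^2 / n = (1.5e10)^2 / 8.55e+16
Step 3: p = 2.25e20 / 8.55e+16 = 2.63e+03 cm^-3

2.63e+03


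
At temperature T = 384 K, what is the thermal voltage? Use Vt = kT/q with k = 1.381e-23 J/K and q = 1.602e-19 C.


Step 1: kT = 1.381e-23 * 384 = 5.30304e-21 J
Step 2: Vt = kT/q = 5.30304e-21 / 1.602e-19
Step 3: Vt = 0.0331 V

0.0331


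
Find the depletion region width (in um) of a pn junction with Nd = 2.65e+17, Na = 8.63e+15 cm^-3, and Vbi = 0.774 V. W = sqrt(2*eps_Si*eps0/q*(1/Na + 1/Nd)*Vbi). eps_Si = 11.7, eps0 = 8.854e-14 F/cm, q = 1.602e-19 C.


Step 1: 1/Na + 1/Nd = 1/8.63e+15 + 1/2.65e+17 = 1.19648e-16
Step 2: 2*eps*eps0/q = 2*11.7*8.854e-14/1.602e-19 = 1.293281e+07
Step 3: W^2 = 1.293281e+07 * 1.19648e-16 * 0.774 = 1.19768e-09
Step 4: W = sqrt(1.19768e-09) = 3.461e-05 cm = 0.3461 um

0.3461


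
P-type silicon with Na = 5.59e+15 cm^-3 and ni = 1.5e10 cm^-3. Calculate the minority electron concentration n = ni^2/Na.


Step 1: Majority hole concentration p ≈ Na = 5.59e+15 cm^-3
Step 2: n = ni^2 / Na = (1.5e10)^2 / 5.59e+15
Step 3: n = 4.03e+04 cm^-3

4.03e+04


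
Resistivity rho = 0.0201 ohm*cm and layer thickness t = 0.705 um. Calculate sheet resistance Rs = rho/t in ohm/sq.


Step 1: Convert thickness to cm: t = 0.705 um = 7.0500e-05 cm
Step 2: Rs = rho / t = 0.0201 / 7.0500e-05
Step 3: Rs = 285.1 ohm/sq

285.1


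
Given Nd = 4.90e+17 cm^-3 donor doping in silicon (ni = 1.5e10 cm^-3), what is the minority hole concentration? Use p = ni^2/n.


Step 1: Since Nd >> ni, n ≈ Nd = 4.90e+17 cm^-3
Step 2: p = ni^2 / n = (1.5e10)^2 / 4.90e+17
Step 3: p = 2.25e20 / 4.90e+17 = 4.59e+02 cm^-3

4.59e+02


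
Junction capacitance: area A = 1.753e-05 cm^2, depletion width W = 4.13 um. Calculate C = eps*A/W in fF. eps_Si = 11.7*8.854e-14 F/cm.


Step 1: eps_Si = 11.7 * 8.854e-14 = 1.035918e-12 F/cm
Step 2: W in cm = 4.13 * 1e-4 = 4.13e-04 cm
Step 3: C = 1.035918e-12 * 1.753e-05 / 4.13e-04 = 4.397008e-14 F
Step 4: C = 43.97 fF

43.97


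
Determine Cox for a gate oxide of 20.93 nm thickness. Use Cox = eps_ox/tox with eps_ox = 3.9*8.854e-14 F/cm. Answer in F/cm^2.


Step 1: eps_ox = 3.9 * 8.854e-14 = 3.45306e-13 F/cm
Step 2: tox in cm = 20.93 nm * 1e-7 = 2.0930e-06 cm
Step 3: Cox = 3.45306e-13 / 2.0930e-06 = 1.65e-07 F/cm^2

1.65e-07


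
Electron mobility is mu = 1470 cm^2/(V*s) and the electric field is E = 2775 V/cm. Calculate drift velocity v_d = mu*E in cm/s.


Step 1: v_d = mu * E
Step 2: v_d = 1470 * 2775 = 4079250
Step 3: v_d = 4.08e+06 cm/s

4.08e+06


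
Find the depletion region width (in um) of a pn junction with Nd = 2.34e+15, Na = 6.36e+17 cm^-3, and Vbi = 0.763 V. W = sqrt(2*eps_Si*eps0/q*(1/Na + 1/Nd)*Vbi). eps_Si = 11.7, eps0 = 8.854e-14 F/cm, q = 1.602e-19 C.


Step 1: 1/Na + 1/Nd = 1/6.36e+17 + 1/2.34e+15 = 4.28923e-16
Step 2: 2*eps*eps0/q = 2*11.7*8.854e-14/1.602e-19 = 1.293281e+07
Step 3: W^2 = 1.293281e+07 * 4.28923e-16 * 0.763 = 4.23250e-09
Step 4: W = sqrt(4.23250e-09) = 6.506e-05 cm = 0.6506 um

0.6506


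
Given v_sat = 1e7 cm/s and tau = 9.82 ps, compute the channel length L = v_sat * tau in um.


Step 1: tau in seconds = 9.82 ps * 1e-12 = 9.8200e-12 s
Step 2: L = v_sat * tau = 1e7 * 9.8200e-12 = 9.8200e-05 cm
Step 3: L in um = 9.8200e-05 * 1e4 = 0.982 um

0.982


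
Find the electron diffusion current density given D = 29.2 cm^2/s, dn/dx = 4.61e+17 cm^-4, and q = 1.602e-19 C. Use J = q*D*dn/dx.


Step 1: J = q * D * (dn/dx)
Step 2: J = 1.602e-19 * 29.2 * 4.61e+17
Step 3: J = 2.16e+00 A/cm^2

2.16e+00


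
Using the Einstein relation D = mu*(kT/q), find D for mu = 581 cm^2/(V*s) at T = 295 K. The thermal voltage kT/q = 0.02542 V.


Step 1: D = mu * (kT/q)
Step 2: D = 581 * 0.02542
Step 3: D = 14.77 cm^2/s

14.77


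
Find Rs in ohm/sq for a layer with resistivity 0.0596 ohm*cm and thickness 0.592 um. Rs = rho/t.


Step 1: Convert thickness to cm: t = 0.592 um = 5.9200e-05 cm
Step 2: Rs = rho / t = 0.0596 / 5.9200e-05
Step 3: Rs = 1006.8 ohm/sq

1006.8


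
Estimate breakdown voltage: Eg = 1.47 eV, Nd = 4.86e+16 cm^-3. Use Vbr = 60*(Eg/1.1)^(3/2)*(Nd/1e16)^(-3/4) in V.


Step 1: Eg/1.1 = 1.47/1.1 = 1.336364
Step 2: (Eg/1.1)^1.5 = 1.336364^1.5 = 1.544853
Step 3: (Nd/1e16)^(-0.75) = (4.86)^(-0.75) = 0.305508
Step 4: Vbr = 60 * 1.544853 * 0.305508 = 28.3 V

28.3


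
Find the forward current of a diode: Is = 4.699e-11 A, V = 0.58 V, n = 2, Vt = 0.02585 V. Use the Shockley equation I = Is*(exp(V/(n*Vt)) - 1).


Step 1: V/(n*Vt) = 0.58/(2*0.02585) = 11.2186
Step 2: exp(11.2186) = 7.4503e+04
Step 3: I = 4.699e-11 * (7.4503e+04 - 1) = 3.50e-06 A

3.50e-06


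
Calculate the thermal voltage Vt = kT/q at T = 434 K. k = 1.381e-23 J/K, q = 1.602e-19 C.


Step 1: kT = 1.381e-23 * 434 = 5.99354e-21 J
Step 2: Vt = kT/q = 5.99354e-21 / 1.602e-19
Step 3: Vt = 0.03741 V

0.03741


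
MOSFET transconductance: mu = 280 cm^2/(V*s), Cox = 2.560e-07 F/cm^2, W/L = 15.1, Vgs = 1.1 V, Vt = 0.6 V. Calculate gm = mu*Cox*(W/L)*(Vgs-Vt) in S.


Step 1: Vov = Vgs - Vt = 1.1 - 0.6 = 0.5 V
Step 2: gm = mu * Cox * (W/L) * Vov
Step 3: gm = 280 * 2.560e-07 * 15.1 * 0.5 = 5.41e-04 S

5.41e-04


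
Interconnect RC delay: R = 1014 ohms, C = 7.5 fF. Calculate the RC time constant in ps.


Step 1: tau = R * C
Step 2: tau = 1014 * 7.5 fF = 1014 * 7.5e-15 F
Step 3: tau = 7.605e-12 s = 7.605 ps

7.605


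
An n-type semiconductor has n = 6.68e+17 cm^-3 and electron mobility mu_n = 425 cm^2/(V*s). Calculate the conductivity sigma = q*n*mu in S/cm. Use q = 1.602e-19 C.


Step 1: sigma = q * n * mu
Step 2: sigma = 1.602e-19 * 6.68e+17 * 425
Step 3: sigma = 4.548e+01 S/cm

4.548e+01


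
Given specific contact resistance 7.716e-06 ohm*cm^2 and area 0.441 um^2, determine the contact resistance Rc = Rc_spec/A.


Step 1: Convert area to cm^2: 0.441 um^2 = 4.4100e-09 cm^2
Step 2: Rc = Rc_spec / A = 7.716e-06 / 4.4100e-09
Step 3: Rc = 1.75e+03 ohms

1.75e+03


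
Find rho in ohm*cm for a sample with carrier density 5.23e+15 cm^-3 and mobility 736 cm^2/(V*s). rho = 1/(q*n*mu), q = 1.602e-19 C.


Step 1: sigma = q * n * mu = 1.602e-19 * 5.23e+15 * 736 = 6.16655e-01 S/cm
Step 2: rho = 1 / sigma = 1 / 6.16655e-01 = 1.622 ohm*cm

1.622


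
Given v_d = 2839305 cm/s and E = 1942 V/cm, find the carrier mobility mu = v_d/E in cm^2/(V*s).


Step 1: mu = v_d / E
Step 2: mu = 2839305 / 1942
Step 3: mu = 1462.05 cm^2/(V*s)

1462.05


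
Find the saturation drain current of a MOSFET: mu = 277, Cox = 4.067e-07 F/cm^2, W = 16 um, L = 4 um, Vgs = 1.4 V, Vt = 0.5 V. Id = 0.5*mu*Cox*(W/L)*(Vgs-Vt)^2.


Step 1: Overdrive voltage Vov = Vgs - Vt = 1.4 - 0.5 = 0.9 V
Step 2: W/L = 16/4 = 4
Step 3: Id = 0.5 * 277 * 4.067e-07 * 4 * 0.9^2
Step 4: Id = 1.83e-04 A

1.83e-04


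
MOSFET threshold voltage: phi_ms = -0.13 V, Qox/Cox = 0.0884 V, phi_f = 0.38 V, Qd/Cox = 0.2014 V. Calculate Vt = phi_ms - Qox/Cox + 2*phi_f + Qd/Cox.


Step 1: Vt = phi_ms - Qox/Cox + 2*phi_f + Qd/Cox
Step 2: Vt = -0.13 - 0.0884 + 2*0.38 + 0.2014
Step 3: Vt = -0.13 - 0.0884 + 0.76 + 0.2014
Step 4: Vt = 0.743 V

0.743


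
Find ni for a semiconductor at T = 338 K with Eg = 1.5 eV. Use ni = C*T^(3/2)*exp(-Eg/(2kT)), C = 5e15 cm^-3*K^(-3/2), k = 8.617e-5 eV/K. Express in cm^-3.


Step 1: Compute kT = 8.617e-5 * 338 = 0.02912546 eV
Step 2: Exponent = -Eg/(2kT) = -1.5/(2*0.02912546) = -25.75067
Step 3: T^(3/2) = 338^1.5 = 6214.05
Step 4: ni = 5e15 * 6214.05 * exp(-25.75067) = 2.04e+08 cm^-3

2.04e+08


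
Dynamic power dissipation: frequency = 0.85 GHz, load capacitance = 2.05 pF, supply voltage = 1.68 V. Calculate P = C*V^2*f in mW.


Step 1: V^2 = 1.68^2 = 2.8224 V^2
Step 2: P = C*V^2*f = 2.05e-12 F * 2.8224 * 0.85e9 Hz
Step 3: P = 4.918032e-03 W
Step 4: P = 4.918 mW

4.918


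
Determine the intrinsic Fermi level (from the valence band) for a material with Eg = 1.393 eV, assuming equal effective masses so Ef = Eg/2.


Step 1: For an intrinsic semiconductor, the Fermi level sits at midgap.
Step 2: Ef = Eg / 2 = 1.393 / 2 = 0.6965 eV

0.6965


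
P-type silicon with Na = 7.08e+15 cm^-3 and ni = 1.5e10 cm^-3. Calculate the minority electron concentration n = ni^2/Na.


Step 1: Majority hole concentration p ≈ Na = 7.08e+15 cm^-3
Step 2: n = ni^2 / Na = (1.5e10)^2 / 7.08e+15
Step 3: n = 3.18e+04 cm^-3

3.18e+04


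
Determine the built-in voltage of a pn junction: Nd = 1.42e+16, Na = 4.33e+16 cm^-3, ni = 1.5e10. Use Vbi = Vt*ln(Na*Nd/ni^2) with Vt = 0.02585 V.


Step 1: Compute Na*Nd/ni^2 = 4.33e+16 * 1.42e+16 / (1.5e10)^2 = 2.7327e+12
Step 2: ln(2.7327e+12) = 28.6363
Step 3: Vbi = 0.02585 * 28.6363 = 0.74 V

0.74


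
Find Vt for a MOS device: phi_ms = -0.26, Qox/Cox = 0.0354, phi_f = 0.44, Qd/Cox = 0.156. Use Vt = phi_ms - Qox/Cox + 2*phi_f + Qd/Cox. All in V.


Step 1: Vt = phi_ms - Qox/Cox + 2*phi_f + Qd/Cox
Step 2: Vt = -0.26 - 0.0354 + 2*0.44 + 0.156
Step 3: Vt = -0.26 - 0.0354 + 0.88 + 0.156
Step 4: Vt = 0.7406 V

0.7406


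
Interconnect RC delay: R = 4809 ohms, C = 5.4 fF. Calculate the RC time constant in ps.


Step 1: tau = R * C
Step 2: tau = 4809 * 5.4 fF = 4809 * 5.4e-15 F
Step 3: tau = 2.59686e-11 s = 25.9686 ps

25.9686


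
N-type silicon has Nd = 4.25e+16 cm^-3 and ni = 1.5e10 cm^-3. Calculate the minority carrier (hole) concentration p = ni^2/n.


Step 1: Since Nd >> ni, n ≈ Nd = 4.25e+16 cm^-3
Step 2: p = ni^2 / n = (1.5e10)^2 / 4.25e+16
Step 3: p = 2.25e20 / 4.25e+16 = 5.29e+03 cm^-3

5.29e+03


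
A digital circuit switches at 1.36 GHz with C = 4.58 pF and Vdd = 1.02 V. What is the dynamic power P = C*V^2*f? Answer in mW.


Step 1: V^2 = 1.02^2 = 1.0404 V^2
Step 2: P = C*V^2*f = 4.58e-12 F * 1.0404 * 1.36e9 Hz
Step 3: P = 6.48044352e-03 W
Step 4: P = 6.48 mW

6.48


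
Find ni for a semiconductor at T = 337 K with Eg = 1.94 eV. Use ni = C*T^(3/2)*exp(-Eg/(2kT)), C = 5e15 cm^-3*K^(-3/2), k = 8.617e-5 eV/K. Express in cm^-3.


Step 1: Compute kT = 8.617e-5 * 337 = 0.02903929 eV
Step 2: Exponent = -Eg/(2kT) = -1.94/(2*0.02903929) = -33.40302
Step 3: T^(3/2) = 337^1.5 = 6186.50
Step 4: ni = 5e15 * 6186.50 * exp(-33.40302) = 9.63e+04 cm^-3

9.63e+04


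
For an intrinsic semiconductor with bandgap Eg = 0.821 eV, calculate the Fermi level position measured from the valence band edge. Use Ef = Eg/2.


Step 1: For an intrinsic semiconductor, the Fermi level sits at midgap.
Step 2: Ef = Eg / 2 = 0.821 / 2 = 0.4105 eV

0.4105


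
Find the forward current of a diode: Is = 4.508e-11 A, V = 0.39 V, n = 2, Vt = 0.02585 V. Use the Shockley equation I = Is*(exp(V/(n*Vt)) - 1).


Step 1: V/(n*Vt) = 0.39/(2*0.02585) = 7.5435
Step 2: exp(7.5435) = 1.8884e+03
Step 3: I = 4.508e-11 * (1.8884e+03 - 1) = 8.51e-08 A

8.51e-08


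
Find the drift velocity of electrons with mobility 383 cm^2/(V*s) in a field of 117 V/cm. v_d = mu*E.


Step 1: v_d = mu * E
Step 2: v_d = 383 * 117 = 44811
Step 3: v_d = 4.48e+04 cm/s

4.48e+04


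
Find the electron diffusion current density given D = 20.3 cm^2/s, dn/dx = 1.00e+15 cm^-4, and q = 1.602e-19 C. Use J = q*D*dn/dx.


Step 1: J = q * D * (dn/dx)
Step 2: J = 1.602e-19 * 20.3 * 1.00e+15
Step 3: J = 3.25e-03 A/cm^2

3.25e-03


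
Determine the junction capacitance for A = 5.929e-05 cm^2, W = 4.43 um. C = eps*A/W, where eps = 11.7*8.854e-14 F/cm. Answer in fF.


Step 1: eps_Si = 11.7 * 8.854e-14 = 1.035918e-12 F/cm
Step 2: W in cm = 4.43 * 1e-4 = 4.43e-04 cm
Step 3: C = 1.035918e-12 * 5.929e-05 / 4.43e-04 = 1.386446e-13 F
Step 4: C = 138.64 fF

138.64


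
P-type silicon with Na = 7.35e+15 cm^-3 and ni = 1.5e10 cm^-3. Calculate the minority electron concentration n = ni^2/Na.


Step 1: Majority hole concentration p ≈ Na = 7.35e+15 cm^-3
Step 2: n = ni^2 / Na = (1.5e10)^2 / 7.35e+15
Step 3: n = 3.06e+04 cm^-3

3.06e+04


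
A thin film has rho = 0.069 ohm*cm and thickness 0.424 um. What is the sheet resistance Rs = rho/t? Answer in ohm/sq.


Step 1: Convert thickness to cm: t = 0.424 um = 4.2400e-05 cm
Step 2: Rs = rho / t = 0.069 / 4.2400e-05
Step 3: Rs = 1627.4 ohm/sq

1627.4


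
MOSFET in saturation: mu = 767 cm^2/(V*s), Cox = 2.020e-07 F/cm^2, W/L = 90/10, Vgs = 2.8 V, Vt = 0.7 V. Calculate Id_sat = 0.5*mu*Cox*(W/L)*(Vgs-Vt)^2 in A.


Step 1: Overdrive voltage Vov = Vgs - Vt = 2.8 - 0.7 = 2.1 V
Step 2: W/L = 90/10 = 9
Step 3: Id = 0.5 * 767 * 2.020e-07 * 9 * 2.1^2
Step 4: Id = 3.07e-03 A

3.07e-03


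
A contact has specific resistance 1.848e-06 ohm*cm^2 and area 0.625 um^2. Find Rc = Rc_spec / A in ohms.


Step 1: Convert area to cm^2: 0.625 um^2 = 6.2500e-09 cm^2
Step 2: Rc = Rc_spec / A = 1.848e-06 / 6.2500e-09
Step 3: Rc = 2.96e+02 ohms

2.96e+02


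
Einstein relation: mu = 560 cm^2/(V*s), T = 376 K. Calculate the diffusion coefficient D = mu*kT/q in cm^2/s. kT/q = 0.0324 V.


Step 1: D = mu * (kT/q)
Step 2: D = 560 * 0.0324
Step 3: D = 18.14 cm^2/s

18.14


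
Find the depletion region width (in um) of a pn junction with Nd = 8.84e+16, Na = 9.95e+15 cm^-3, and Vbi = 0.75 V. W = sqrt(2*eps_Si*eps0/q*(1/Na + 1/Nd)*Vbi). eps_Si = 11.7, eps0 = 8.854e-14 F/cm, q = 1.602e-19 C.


Step 1: 1/Na + 1/Nd = 1/9.95e+15 + 1/8.84e+16 = 1.11815e-16
Step 2: 2*eps*eps0/q = 2*11.7*8.854e-14/1.602e-19 = 1.293281e+07
Step 3: W^2 = 1.293281e+07 * 1.11815e-16 * 0.75 = 1.08456e-09
Step 4: W = sqrt(1.08456e-09) = 3.293e-05 cm = 0.3293 um

0.3293


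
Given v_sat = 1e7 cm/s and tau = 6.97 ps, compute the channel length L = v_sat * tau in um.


Step 1: tau in seconds = 6.97 ps * 1e-12 = 6.9700e-12 s
Step 2: L = v_sat * tau = 1e7 * 6.9700e-12 = 6.9700e-05 cm
Step 3: L in um = 6.9700e-05 * 1e4 = 0.697 um

0.697


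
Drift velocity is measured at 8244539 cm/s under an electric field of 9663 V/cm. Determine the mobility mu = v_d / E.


Step 1: mu = v_d / E
Step 2: mu = 8244539 / 9663
Step 3: mu = 853.21 cm^2/(V*s)

853.21


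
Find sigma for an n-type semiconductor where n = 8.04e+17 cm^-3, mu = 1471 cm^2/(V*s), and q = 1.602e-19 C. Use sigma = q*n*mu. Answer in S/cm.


Step 1: sigma = q * n * mu
Step 2: sigma = 1.602e-19 * 8.04e+17 * 1471
Step 3: sigma = 1.895e+02 S/cm

1.895e+02


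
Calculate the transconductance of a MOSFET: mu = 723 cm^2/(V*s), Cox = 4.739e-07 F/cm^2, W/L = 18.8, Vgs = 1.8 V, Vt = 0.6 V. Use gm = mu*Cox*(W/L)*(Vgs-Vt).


Step 1: Vov = Vgs - Vt = 1.8 - 0.6 = 1.2 V
Step 2: gm = mu * Cox * (W/L) * Vov
Step 3: gm = 723 * 4.739e-07 * 18.8 * 1.2 = 7.73e-03 S

7.73e-03


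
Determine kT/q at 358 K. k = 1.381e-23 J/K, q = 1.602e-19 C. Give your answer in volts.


Step 1: kT = 1.381e-23 * 358 = 4.94398e-21 J
Step 2: Vt = kT/q = 4.94398e-21 / 1.602e-19
Step 3: Vt = 0.03086 V

0.03086


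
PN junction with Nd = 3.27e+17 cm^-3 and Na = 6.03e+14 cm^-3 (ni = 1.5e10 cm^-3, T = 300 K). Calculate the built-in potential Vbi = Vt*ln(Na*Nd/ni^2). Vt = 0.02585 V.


Step 1: Compute Na*Nd/ni^2 = 6.03e+14 * 3.27e+17 / (1.5e10)^2 = 8.7636e+11
Step 2: ln(8.7636e+11) = 27.4990
Step 3: Vbi = 0.02585 * 27.4990 = 0.711 V

0.711


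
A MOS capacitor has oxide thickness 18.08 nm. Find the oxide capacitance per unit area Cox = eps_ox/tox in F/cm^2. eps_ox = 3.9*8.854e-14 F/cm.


Step 1: eps_ox = 3.9 * 8.854e-14 = 3.45306e-13 F/cm
Step 2: tox in cm = 18.08 nm * 1e-7 = 1.8080e-06 cm
Step 3: Cox = 3.45306e-13 / 1.8080e-06 = 1.91e-07 F/cm^2

1.91e-07


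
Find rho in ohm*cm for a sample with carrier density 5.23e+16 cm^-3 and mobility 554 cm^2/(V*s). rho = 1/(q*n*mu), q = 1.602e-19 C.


Step 1: sigma = q * n * mu = 1.602e-19 * 5.23e+16 * 554 = 4.64167e+00 S/cm
Step 2: rho = 1 / sigma = 1 / 4.64167e+00 = 0.2154 ohm*cm

0.2154


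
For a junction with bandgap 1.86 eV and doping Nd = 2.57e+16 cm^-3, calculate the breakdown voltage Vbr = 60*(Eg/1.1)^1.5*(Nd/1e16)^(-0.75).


Step 1: Eg/1.1 = 1.86/1.1 = 1.690909
Step 2: (Eg/1.1)^1.5 = 1.690909^1.5 = 2.198773
Step 3: (Nd/1e16)^(-0.75) = (2.57)^(-0.75) = 0.492663
Step 4: Vbr = 60 * 2.198773 * 0.492663 = 65.0 V

65.0


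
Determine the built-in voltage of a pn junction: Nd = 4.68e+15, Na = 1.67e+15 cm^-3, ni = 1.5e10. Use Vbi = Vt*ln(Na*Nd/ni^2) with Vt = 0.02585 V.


Step 1: Compute Na*Nd/ni^2 = 1.67e+15 * 4.68e+15 / (1.5e10)^2 = 3.4736e+10
Step 2: ln(3.4736e+10) = 24.2710
Step 3: Vbi = 0.02585 * 24.2710 = 0.627 V

0.627


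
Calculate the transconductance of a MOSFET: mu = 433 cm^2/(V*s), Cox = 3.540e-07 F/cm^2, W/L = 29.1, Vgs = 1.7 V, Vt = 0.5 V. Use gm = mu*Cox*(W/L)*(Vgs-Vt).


Step 1: Vov = Vgs - Vt = 1.7 - 0.5 = 1.2 V
Step 2: gm = mu * Cox * (W/L) * Vov
Step 3: gm = 433 * 3.540e-07 * 29.1 * 1.2 = 5.35e-03 S

5.35e-03


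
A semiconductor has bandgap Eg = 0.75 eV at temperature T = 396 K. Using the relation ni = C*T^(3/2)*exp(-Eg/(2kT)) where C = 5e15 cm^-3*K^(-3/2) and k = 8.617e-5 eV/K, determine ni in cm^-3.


Step 1: Compute kT = 8.617e-5 * 396 = 0.03412332 eV
Step 2: Exponent = -Eg/(2kT) = -0.75/(2*0.03412332) = -10.98955
Step 3: T^(3/2) = 396^1.5 = 7880.30
Step 4: ni = 5e15 * 7880.30 * exp(-10.98955) = 6.65e+14 cm^-3

6.65e+14


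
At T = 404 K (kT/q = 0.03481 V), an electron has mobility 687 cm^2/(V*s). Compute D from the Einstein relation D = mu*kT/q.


Step 1: D = mu * (kT/q)
Step 2: D = 687 * 0.03481
Step 3: D = 23.91 cm^2/s

23.91


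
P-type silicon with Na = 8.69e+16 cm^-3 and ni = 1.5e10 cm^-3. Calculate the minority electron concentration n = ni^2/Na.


Step 1: Majority hole concentration p ≈ Na = 8.69e+16 cm^-3
Step 2: n = ni^2 / Na = (1.5e10)^2 / 8.69e+16
Step 3: n = 2.59e+03 cm^-3

2.59e+03


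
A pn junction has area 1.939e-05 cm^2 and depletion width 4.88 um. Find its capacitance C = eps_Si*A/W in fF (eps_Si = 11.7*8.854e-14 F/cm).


Step 1: eps_Si = 11.7 * 8.854e-14 = 1.035918e-12 F/cm
Step 2: W in cm = 4.88 * 1e-4 = 4.88e-04 cm
Step 3: C = 1.035918e-12 * 1.939e-05 / 4.88e-04 = 4.116076e-14 F
Step 4: C = 41.16 fF

41.16


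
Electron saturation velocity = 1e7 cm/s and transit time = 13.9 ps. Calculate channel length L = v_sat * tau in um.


Step 1: tau in seconds = 13.9 ps * 1e-12 = 1.3900e-11 s
Step 2: L = v_sat * tau = 1e7 * 1.3900e-11 = 1.3900e-04 cm
Step 3: L in um = 1.3900e-04 * 1e4 = 1.39 um

1.39


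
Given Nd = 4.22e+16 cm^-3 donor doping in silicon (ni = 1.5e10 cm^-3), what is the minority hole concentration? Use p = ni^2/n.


Step 1: Since Nd >> ni, n ≈ Nd = 4.22e+16 cm^-3
Step 2: p = ni^2 / n = (1.5e10)^2 / 4.22e+16
Step 3: p = 2.25e20 / 4.22e+16 = 5.33e+03 cm^-3

5.33e+03


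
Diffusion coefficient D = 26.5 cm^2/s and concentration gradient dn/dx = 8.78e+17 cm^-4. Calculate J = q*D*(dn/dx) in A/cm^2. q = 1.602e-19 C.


Step 1: J = q * D * (dn/dx)
Step 2: J = 1.602e-19 * 26.5 * 8.78e+17
Step 3: J = 3.73e+00 A/cm^2

3.73e+00


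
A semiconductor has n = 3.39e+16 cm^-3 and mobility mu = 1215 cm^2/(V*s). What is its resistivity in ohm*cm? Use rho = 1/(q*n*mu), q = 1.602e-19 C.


Step 1: sigma = q * n * mu = 1.602e-19 * 3.39e+16 * 1215 = 6.59840e+00 S/cm
Step 2: rho = 1 / sigma = 1 / 6.59840e+00 = 0.1516 ohm*cm

0.1516


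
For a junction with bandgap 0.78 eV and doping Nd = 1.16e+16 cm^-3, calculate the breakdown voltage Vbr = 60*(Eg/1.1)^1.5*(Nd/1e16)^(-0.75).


Step 1: Eg/1.1 = 0.78/1.1 = 0.709091
Step 2: (Eg/1.1)^1.5 = 0.709091^1.5 = 0.597108
Step 3: (Nd/1e16)^(-0.75) = (1.16)^(-0.75) = 0.894657
Step 4: Vbr = 60 * 0.597108 * 0.894657 = 32.1 V

32.1


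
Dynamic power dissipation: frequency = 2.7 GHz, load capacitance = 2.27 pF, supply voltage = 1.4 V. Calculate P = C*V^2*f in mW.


Step 1: V^2 = 1.4^2 = 1.96 V^2
Step 2: P = C*V^2*f = 2.27e-12 F * 1.96 * 2.7e9 Hz
Step 3: P = 1.201284e-02 W
Step 4: P = 12.013 mW

12.013


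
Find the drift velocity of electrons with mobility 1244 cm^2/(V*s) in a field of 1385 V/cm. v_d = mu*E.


Step 1: v_d = mu * E
Step 2: v_d = 1244 * 1385 = 1722940
Step 3: v_d = 1.72e+06 cm/s

1.72e+06


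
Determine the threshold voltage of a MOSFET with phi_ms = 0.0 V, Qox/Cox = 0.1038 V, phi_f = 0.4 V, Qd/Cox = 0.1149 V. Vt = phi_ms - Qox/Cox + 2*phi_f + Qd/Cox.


Step 1: Vt = phi_ms - Qox/Cox + 2*phi_f + Qd/Cox
Step 2: Vt = 0.0 - 0.1038 + 2*0.4 + 0.1149
Step 3: Vt = 0.0 - 0.1038 + 0.8 + 0.1149
Step 4: Vt = 0.8111 V

0.8111


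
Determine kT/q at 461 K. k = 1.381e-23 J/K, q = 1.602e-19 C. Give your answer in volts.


Step 1: kT = 1.381e-23 * 461 = 6.36641e-21 J
Step 2: Vt = kT/q = 6.36641e-21 / 1.602e-19
Step 3: Vt = 0.03974 V

0.03974


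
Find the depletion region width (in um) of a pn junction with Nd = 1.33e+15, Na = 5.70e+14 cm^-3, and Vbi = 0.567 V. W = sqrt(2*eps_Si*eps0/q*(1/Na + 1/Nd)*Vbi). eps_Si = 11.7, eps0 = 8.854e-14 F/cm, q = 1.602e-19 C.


Step 1: 1/Na + 1/Nd = 1/5.70e+14 + 1/1.33e+15 = 2.50627e-15
Step 2: 2*eps*eps0/q = 2*11.7*8.854e-14/1.602e-19 = 1.293281e+07
Step 3: W^2 = 1.293281e+07 * 2.50627e-15 * 0.567 = 1.83782e-08
Step 4: W = sqrt(1.83782e-08) = 1.356e-04 cm = 1.356 um

1.356


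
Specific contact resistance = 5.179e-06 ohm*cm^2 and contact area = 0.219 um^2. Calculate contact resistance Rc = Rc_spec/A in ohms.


Step 1: Convert area to cm^2: 0.219 um^2 = 2.1900e-09 cm^2
Step 2: Rc = Rc_spec / A = 5.179e-06 / 2.1900e-09
Step 3: Rc = 2.36e+03 ohms

2.36e+03


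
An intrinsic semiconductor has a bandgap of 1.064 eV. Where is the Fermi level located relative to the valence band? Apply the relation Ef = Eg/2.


Step 1: For an intrinsic semiconductor, the Fermi level sits at midgap.
Step 2: Ef = Eg / 2 = 1.064 / 2 = 0.532 eV

0.532


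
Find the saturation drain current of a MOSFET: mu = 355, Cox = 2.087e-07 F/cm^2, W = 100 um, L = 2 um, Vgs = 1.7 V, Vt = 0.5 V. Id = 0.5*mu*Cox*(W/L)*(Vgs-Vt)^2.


Step 1: Overdrive voltage Vov = Vgs - Vt = 1.7 - 0.5 = 1.2 V
Step 2: W/L = 100/2 = 50
Step 3: Id = 0.5 * 355 * 2.087e-07 * 50 * 1.2^2
Step 4: Id = 2.67e-03 A

2.67e-03


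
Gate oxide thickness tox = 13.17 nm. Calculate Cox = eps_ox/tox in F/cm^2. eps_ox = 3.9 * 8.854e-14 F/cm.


Step 1: eps_ox = 3.9 * 8.854e-14 = 3.45306e-13 F/cm
Step 2: tox in cm = 13.17 nm * 1e-7 = 1.3170e-06 cm
Step 3: Cox = 3.45306e-13 / 1.3170e-06 = 2.62e-07 F/cm^2

2.62e-07


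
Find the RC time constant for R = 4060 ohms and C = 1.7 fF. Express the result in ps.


Step 1: tau = R * C
Step 2: tau = 4060 * 1.7 fF = 4060 * 1.7e-15 F
Step 3: tau = 6.902e-12 s = 6.902 ps

6.902


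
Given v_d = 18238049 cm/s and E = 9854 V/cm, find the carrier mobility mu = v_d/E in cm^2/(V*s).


Step 1: mu = v_d / E
Step 2: mu = 18238049 / 9854
Step 3: mu = 1850.83 cm^2/(V*s)

1850.83


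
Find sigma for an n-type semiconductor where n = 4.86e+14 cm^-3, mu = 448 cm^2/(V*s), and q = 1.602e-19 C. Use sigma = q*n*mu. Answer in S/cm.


Step 1: sigma = q * n * mu
Step 2: sigma = 1.602e-19 * 4.86e+14 * 448
Step 3: sigma = 3.488e-02 S/cm

3.488e-02


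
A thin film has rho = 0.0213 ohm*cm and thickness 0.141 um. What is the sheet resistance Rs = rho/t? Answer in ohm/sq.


Step 1: Convert thickness to cm: t = 0.141 um = 1.4100e-05 cm
Step 2: Rs = rho / t = 0.0213 / 1.4100e-05
Step 3: Rs = 1510.6 ohm/sq

1510.6


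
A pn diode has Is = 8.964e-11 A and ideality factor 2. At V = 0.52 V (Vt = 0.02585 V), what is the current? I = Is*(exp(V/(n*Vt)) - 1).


Step 1: V/(n*Vt) = 0.52/(2*0.02585) = 10.0580
Step 2: exp(10.0580) = 2.3342e+04
Step 3: I = 8.964e-11 * (2.3342e+04 - 1) = 2.09e-06 A

2.09e-06


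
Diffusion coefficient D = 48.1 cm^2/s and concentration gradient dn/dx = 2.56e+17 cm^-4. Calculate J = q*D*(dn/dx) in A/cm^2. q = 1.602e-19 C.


Step 1: J = q * D * (dn/dx)
Step 2: J = 1.602e-19 * 48.1 * 2.56e+17
Step 3: J = 1.97e+00 A/cm^2

1.97e+00


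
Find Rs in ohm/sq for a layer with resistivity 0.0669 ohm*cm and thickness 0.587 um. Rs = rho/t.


Step 1: Convert thickness to cm: t = 0.587 um = 5.8700e-05 cm
Step 2: Rs = rho / t = 0.0669 / 5.8700e-05
Step 3: Rs = 1139.7 ohm/sq

1139.7


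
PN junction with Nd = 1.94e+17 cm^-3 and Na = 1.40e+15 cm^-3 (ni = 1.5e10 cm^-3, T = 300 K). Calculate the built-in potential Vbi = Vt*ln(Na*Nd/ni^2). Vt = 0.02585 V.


Step 1: Compute Na*Nd/ni^2 = 1.40e+15 * 1.94e+17 / (1.5e10)^2 = 1.2071e+12
Step 2: ln(1.2071e+12) = 27.8192
Step 3: Vbi = 0.02585 * 27.8192 = 0.719 V

0.719


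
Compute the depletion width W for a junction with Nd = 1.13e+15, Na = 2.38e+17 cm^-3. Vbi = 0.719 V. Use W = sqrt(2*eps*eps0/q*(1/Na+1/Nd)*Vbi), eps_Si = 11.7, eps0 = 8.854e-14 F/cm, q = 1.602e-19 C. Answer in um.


Step 1: 1/Na + 1/Nd = 1/2.38e+17 + 1/1.13e+15 = 8.89157e-16
Step 2: 2*eps*eps0/q = 2*11.7*8.854e-14/1.602e-19 = 1.293281e+07
Step 3: W^2 = 1.293281e+07 * 8.89157e-16 * 0.719 = 8.26800e-09
Step 4: W = sqrt(8.26800e-09) = 9.093e-05 cm = 0.9093 um

0.9093


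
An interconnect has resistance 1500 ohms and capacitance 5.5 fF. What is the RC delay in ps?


Step 1: tau = R * C
Step 2: tau = 1500 * 5.5 fF = 1500 * 5.5e-15 F
Step 3: tau = 8.25e-12 s = 8.25 ps

8.25


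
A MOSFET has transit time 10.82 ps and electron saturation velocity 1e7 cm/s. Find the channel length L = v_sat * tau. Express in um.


Step 1: tau in seconds = 10.82 ps * 1e-12 = 1.0820e-11 s
Step 2: L = v_sat * tau = 1e7 * 1.0820e-11 = 1.0820e-04 cm
Step 3: L in um = 1.0820e-04 * 1e4 = 1.082 um

1.082


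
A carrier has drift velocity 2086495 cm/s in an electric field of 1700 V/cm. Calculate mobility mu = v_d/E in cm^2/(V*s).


Step 1: mu = v_d / E
Step 2: mu = 2086495 / 1700
Step 3: mu = 1227.35 cm^2/(V*s)

1227.35


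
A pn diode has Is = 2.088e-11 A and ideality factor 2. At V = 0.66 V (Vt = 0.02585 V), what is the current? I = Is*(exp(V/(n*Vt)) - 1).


Step 1: V/(n*Vt) = 0.66/(2*0.02585) = 12.7660
Step 2: exp(12.7660) = 3.5011e+05
Step 3: I = 2.088e-11 * (3.5011e+05 - 1) = 7.31e-06 A

7.31e-06


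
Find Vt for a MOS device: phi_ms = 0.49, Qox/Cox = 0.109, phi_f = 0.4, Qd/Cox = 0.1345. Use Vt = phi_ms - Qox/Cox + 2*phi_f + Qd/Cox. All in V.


Step 1: Vt = phi_ms - Qox/Cox + 2*phi_f + Qd/Cox
Step 2: Vt = 0.49 - 0.109 + 2*0.4 + 0.1345
Step 3: Vt = 0.49 - 0.109 + 0.8 + 0.1345
Step 4: Vt = 1.3155 V

1.3155


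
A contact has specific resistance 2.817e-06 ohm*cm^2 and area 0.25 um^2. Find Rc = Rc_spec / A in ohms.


Step 1: Convert area to cm^2: 0.25 um^2 = 2.5000e-09 cm^2
Step 2: Rc = Rc_spec / A = 2.817e-06 / 2.5000e-09
Step 3: Rc = 1.13e+03 ohms

1.13e+03


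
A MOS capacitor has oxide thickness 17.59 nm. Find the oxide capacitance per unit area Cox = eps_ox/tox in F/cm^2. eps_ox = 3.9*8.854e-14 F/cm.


Step 1: eps_ox = 3.9 * 8.854e-14 = 3.45306e-13 F/cm
Step 2: tox in cm = 17.59 nm * 1e-7 = 1.7590e-06 cm
Step 3: Cox = 3.45306e-13 / 1.7590e-06 = 1.96e-07 F/cm^2

1.96e-07
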